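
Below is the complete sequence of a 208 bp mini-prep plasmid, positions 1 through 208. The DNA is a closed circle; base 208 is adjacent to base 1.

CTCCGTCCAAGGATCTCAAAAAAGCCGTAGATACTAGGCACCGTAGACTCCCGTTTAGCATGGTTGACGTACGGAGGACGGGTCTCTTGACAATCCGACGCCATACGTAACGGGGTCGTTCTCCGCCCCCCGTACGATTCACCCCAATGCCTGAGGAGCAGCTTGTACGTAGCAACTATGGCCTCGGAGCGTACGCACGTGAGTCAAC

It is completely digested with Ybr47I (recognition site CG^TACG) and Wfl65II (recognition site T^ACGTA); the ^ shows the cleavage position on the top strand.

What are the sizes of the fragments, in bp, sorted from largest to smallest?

Ybr47I sites (CGTACG) start at positions 68, 131, 190.
Ybr47I cuts after base 2 of each site, so after positions 69, 132, 191.
Wfl65II sites (TACGTA) start at positions 104, 166.
Wfl65II cuts after the first base of each site, so after positions 104, 166.
Combined cut positions: 69, 104, 132, 166, 191.
Circular molecule, 5 cuts → 5 fragments:
  70–104 → 35 bp
  105–132 → 28 bp
  133–166 → 34 bp
  167–191 → 25 bp
  192–208 then 1–69 → 17 + 69 = 86 bp
Sorted largest to smallest: 86, 35, 34, 28, 25 bp.

86, 35, 34, 28, 25 bp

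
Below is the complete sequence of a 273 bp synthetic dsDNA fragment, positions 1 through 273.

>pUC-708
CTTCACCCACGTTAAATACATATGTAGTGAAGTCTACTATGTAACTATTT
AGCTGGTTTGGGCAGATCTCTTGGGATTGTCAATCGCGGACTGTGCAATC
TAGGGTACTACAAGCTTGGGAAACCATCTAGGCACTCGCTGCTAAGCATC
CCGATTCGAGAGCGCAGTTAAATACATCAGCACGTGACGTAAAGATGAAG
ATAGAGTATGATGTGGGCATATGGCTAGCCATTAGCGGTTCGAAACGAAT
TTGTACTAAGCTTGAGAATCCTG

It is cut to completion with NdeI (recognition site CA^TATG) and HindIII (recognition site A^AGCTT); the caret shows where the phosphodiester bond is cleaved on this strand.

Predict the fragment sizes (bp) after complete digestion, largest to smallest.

107, 92, 39, 20, 15 bp

NdeI sites (CATATG) start at positions 19, 218.
NdeI cuts after base 2 of each site, so after positions 20, 219.
HindIII sites (AAGCTT) start at positions 112, 258.
HindIII cuts after the first base of each site, so after positions 112, 258.
Combined cut positions: 20, 112, 219, 258.
Linear molecule, 4 cuts → 5 fragments:
  1–20 → 20 bp
  21–112 → 92 bp
  113–219 → 107 bp
  220–258 → 39 bp
  259–273 → 15 bp
Sorted largest to smallest: 107, 92, 39, 20, 15 bp.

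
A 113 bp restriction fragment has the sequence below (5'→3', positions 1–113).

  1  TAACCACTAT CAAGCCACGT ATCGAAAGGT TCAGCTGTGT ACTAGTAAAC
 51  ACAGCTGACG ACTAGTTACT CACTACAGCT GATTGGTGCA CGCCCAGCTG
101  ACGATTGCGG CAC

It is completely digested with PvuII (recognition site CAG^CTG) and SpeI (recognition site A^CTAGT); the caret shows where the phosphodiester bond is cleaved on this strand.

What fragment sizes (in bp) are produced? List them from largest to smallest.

PvuII sites (CAGCTG) start at positions 32, 52, 76, 95.
PvuII cuts after base 3 of each site, so after positions 34, 54, 78, 97.
SpeI sites (ACTAGT) start at positions 41, 61.
SpeI cuts after the first base of each site, so after positions 41, 61.
Combined cut positions: 34, 41, 54, 61, 78, 97.
Linear molecule, 6 cuts → 7 fragments:
  1–34 → 34 bp
  35–41 → 7 bp
  42–54 → 13 bp
  55–61 → 7 bp
  62–78 → 17 bp
  79–97 → 19 bp
  98–113 → 16 bp
Sorted largest to smallest: 34, 19, 17, 16, 13, 7, 7 bp.

34, 19, 17, 16, 13, 7, 7 bp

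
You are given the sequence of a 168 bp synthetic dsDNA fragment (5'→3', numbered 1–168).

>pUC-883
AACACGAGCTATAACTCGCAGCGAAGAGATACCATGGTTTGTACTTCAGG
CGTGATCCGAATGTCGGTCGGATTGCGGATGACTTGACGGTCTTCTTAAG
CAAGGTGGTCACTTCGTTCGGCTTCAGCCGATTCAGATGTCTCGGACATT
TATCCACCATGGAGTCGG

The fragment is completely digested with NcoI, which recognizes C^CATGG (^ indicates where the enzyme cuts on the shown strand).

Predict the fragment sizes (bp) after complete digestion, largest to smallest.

NcoI sites (CCATGG) start at positions 32, 157.
NcoI cuts after the first base of each site, so after positions 32, 157.
Linear molecule, 2 cuts → 3 fragments:
  1–32 → 32 bp
  33–157 → 125 bp
  158–168 → 11 bp
Sorted largest to smallest: 125, 32, 11 bp.

125, 32, 11 bp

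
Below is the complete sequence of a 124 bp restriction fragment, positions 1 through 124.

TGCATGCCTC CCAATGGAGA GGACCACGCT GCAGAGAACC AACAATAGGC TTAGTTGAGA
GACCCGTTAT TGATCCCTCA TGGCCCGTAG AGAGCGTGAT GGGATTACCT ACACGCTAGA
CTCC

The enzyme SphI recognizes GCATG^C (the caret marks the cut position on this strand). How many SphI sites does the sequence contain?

1

GCATGC occurs starting at position 2.
SphI cuts at 1 site.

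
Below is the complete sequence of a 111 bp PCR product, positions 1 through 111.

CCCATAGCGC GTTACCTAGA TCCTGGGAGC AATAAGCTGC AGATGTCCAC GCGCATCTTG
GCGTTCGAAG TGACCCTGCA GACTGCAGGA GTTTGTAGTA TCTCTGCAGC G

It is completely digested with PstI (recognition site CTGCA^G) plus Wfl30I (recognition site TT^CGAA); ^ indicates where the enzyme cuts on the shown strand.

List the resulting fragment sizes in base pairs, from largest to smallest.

41, 24, 21, 15, 7, 3 bp

PstI sites (CTGCAG) start at positions 37, 76, 83, 104.
PstI cuts after base 5 of each site (before the last base), so after positions 41, 80, 87, 108.
The Wfl30I site (TTCGAA) starts at position 64.
Wfl30I cuts after base 2 of each site, so after position 65.
Combined cut positions: 41, 65, 80, 87, 108.
Linear molecule, 5 cuts → 6 fragments:
  1–41 → 41 bp
  42–65 → 24 bp
  66–80 → 15 bp
  81–87 → 7 bp
  88–108 → 21 bp
  109–111 → 3 bp
Sorted largest to smallest: 41, 24, 21, 15, 7, 3 bp.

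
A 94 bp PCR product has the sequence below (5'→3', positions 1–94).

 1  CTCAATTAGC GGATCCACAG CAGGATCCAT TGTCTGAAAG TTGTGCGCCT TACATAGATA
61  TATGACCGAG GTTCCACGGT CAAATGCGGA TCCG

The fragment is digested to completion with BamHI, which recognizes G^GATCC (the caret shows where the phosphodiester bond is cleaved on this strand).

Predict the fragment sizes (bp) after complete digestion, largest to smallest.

BamHI sites (GGATCC) start at positions 11, 23, 88.
BamHI cuts after the first base of each site, so after positions 11, 23, 88.
Linear molecule, 3 cuts → 4 fragments:
  1–11 → 11 bp
  12–23 → 12 bp
  24–88 → 65 bp
  89–94 → 6 bp
Sorted largest to smallest: 65, 12, 11, 6 bp.

65, 12, 11, 6 bp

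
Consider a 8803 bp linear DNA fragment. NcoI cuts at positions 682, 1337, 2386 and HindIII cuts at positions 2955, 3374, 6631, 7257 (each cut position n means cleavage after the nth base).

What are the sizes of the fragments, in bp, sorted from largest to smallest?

Combined cut positions (sorted): 682, 1337, 2386, 2955, 3374, 6631, 7257.
Linear molecule, 7 cuts → 8 fragments:
  682 − 0 = 682 bp
  1337 − 682 = 655 bp
  2386 − 1337 = 1049 bp
  2955 − 2386 = 569 bp
  3374 − 2955 = 419 bp
  6631 − 3374 = 3257 bp
  7257 − 6631 = 626 bp
  8803 − 7257 = 1546 bp
Sorted largest to smallest: 3257, 1546, 1049, 682, 655, 626, 569, 419 bp.

3257, 1546, 1049, 682, 655, 626, 569, 419 bp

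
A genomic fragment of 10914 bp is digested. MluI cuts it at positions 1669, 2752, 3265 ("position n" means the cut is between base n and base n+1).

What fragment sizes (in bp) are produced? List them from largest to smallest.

7649, 1669, 1083, 513 bp

Linear molecule, 3 cuts → 4 fragments:
  1669 − 0 = 1669 bp
  2752 − 1669 = 1083 bp
  3265 − 2752 = 513 bp
  10914 − 3265 = 7649 bp
Sorted largest to smallest: 7649, 1669, 1083, 513 bp.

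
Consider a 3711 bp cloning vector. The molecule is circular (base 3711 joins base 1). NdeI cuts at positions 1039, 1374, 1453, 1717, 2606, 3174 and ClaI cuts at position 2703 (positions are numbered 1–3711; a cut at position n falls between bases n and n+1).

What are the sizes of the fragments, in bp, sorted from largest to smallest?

Combined cut positions (sorted): 1039, 1374, 1453, 1717, 2606, 2703, 3174.
Circular molecule, 7 cuts → 7 fragments:
  1374 − 1039 = 335 bp
  1453 − 1374 = 79 bp
  1717 − 1453 = 264 bp
  2606 − 1717 = 889 bp
  2703 − 2606 = 97 bp
  3174 − 2703 = 471 bp
  wrap: 3711 − 3174 + 1039 = 1576 bp
Sorted largest to smallest: 1576, 889, 471, 335, 264, 97, 79 bp.

1576, 889, 471, 335, 264, 97, 79 bp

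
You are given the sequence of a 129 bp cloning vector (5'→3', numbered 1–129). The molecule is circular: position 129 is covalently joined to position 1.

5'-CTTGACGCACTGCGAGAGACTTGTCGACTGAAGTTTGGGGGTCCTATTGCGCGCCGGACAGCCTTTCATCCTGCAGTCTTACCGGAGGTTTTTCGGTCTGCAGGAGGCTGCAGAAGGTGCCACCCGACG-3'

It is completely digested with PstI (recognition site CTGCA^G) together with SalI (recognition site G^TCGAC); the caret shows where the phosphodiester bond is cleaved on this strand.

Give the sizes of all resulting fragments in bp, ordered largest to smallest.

52, 40, 27, 10 bp

PstI sites (CTGCAG) start at positions 71, 98, 108.
PstI cuts after base 5 of each site (before the last base), so after positions 75, 102, 112.
The SalI site (GTCGAC) starts at position 23.
SalI cuts after the first base of each site, so after position 23.
Combined cut positions: 23, 75, 102, 112.
Circular molecule, 4 cuts → 4 fragments:
  24–75 → 52 bp
  76–102 → 27 bp
  103–112 → 10 bp
  113–129 then 1–23 → 17 + 23 = 40 bp
Sorted largest to smallest: 52, 40, 27, 10 bp.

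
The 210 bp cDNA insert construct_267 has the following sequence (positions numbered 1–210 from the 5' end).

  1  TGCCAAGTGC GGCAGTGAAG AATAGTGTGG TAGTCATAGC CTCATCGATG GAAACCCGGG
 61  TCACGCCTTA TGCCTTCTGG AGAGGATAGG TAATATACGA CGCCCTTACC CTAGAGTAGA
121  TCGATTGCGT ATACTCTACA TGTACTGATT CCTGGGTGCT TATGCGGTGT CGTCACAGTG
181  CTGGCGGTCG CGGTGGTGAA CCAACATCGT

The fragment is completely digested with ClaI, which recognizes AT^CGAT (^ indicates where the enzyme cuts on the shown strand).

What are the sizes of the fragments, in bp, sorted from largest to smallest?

ClaI sites (ATCGAT) start at positions 44, 120.
ClaI cuts after base 2 of each site, so after positions 45, 121.
Linear molecule, 2 cuts → 3 fragments:
  1–45 → 45 bp
  46–121 → 76 bp
  122–210 → 89 bp
Sorted largest to smallest: 89, 76, 45 bp.

89, 76, 45 bp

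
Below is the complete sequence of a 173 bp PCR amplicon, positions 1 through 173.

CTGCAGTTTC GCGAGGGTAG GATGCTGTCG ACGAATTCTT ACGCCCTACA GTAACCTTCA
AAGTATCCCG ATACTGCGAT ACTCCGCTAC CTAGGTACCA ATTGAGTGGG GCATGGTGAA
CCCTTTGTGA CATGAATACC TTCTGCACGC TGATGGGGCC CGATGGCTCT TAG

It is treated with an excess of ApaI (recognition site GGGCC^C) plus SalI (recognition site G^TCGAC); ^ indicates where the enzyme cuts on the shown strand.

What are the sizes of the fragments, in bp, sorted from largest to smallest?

The ApaI site (GGGCCC) starts at position 156.
ApaI cuts after base 5 of each site (before the last base), so after position 160.
The SalI site (GTCGAC) starts at position 27.
SalI cuts after the first base of each site, so after position 27.
Combined cut positions: 27, 160.
Linear molecule, 2 cuts → 3 fragments:
  1–27 → 27 bp
  28–160 → 133 bp
  161–173 → 13 bp
Sorted largest to smallest: 133, 27, 13 bp.

133, 27, 13 bp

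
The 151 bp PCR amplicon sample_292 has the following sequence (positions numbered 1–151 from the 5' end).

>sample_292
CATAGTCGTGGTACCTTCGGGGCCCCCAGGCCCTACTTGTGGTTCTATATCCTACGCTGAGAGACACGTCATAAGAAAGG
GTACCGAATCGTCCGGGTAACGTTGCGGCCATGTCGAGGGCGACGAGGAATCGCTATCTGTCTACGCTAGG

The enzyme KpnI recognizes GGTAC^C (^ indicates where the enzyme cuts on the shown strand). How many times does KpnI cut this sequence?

2

GGTACC occurs starting at positions 10, 80.
KpnI cuts at 2 sites.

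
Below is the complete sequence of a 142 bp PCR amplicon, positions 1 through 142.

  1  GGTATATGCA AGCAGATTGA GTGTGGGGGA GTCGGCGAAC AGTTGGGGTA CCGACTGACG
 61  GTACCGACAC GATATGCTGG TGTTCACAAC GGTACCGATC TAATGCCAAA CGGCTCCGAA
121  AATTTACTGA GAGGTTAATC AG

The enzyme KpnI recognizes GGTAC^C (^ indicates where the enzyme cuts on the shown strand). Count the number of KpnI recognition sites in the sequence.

GGTACC occurs starting at positions 47, 60, 91.
KpnI cuts at 3 sites.

3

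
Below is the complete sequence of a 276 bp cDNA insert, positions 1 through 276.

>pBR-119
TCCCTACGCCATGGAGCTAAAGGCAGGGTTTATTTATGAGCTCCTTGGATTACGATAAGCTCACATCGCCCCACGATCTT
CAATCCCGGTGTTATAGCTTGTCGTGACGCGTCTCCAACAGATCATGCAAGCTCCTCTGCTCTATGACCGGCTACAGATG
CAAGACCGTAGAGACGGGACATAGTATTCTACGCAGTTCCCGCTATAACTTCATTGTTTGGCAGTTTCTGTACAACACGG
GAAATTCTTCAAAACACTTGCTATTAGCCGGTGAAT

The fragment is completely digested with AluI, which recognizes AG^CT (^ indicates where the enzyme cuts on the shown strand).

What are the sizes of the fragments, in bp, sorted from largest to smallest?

AluI sites (AGCT) start at positions 15, 39, 58, 96, 130.
AluI cuts after base 2 of each site, so after positions 16, 40, 59, 97, 131.
Linear molecule, 5 cuts → 6 fragments:
  1–16 → 16 bp
  17–40 → 24 bp
  41–59 → 19 bp
  60–97 → 38 bp
  98–131 → 34 bp
  132–276 → 145 bp
Sorted largest to smallest: 145, 38, 34, 24, 19, 16 bp.

145, 38, 34, 24, 19, 16 bp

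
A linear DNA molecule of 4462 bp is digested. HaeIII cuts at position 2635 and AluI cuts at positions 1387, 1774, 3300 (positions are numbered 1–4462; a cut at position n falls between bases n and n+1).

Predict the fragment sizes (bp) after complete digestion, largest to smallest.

Combined cut positions (sorted): 1387, 1774, 2635, 3300.
Linear molecule, 4 cuts → 5 fragments:
  1387 − 0 = 1387 bp
  1774 − 1387 = 387 bp
  2635 − 1774 = 861 bp
  3300 − 2635 = 665 bp
  4462 − 3300 = 1162 bp
Sorted largest to smallest: 1387, 1162, 861, 665, 387 bp.

1387, 1162, 861, 665, 387 bp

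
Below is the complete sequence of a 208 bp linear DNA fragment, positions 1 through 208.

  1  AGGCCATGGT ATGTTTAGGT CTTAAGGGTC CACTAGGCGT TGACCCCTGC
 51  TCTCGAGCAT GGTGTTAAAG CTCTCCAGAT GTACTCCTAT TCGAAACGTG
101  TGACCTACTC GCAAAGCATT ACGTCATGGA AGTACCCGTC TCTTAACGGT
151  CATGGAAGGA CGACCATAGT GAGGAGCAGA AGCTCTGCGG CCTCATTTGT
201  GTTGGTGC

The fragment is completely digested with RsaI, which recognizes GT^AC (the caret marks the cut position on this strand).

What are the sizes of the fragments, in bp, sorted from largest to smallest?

RsaI sites (GTAC) start at positions 81, 132.
RsaI cuts after base 2 of each site, so after positions 82, 133.
Linear molecule, 2 cuts → 3 fragments:
  1–82 → 82 bp
  83–133 → 51 bp
  134–208 → 75 bp
Sorted largest to smallest: 82, 75, 51 bp.

82, 75, 51 bp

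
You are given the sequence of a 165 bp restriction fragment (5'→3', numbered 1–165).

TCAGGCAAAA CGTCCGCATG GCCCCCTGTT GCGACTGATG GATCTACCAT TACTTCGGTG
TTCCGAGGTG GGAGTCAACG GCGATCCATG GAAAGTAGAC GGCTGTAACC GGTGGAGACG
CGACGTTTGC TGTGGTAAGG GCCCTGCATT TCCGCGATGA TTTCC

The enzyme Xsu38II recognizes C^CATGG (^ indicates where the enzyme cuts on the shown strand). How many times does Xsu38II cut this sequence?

CCATGG occurs starting at position 86.
Xsu38II cuts at 1 site.

1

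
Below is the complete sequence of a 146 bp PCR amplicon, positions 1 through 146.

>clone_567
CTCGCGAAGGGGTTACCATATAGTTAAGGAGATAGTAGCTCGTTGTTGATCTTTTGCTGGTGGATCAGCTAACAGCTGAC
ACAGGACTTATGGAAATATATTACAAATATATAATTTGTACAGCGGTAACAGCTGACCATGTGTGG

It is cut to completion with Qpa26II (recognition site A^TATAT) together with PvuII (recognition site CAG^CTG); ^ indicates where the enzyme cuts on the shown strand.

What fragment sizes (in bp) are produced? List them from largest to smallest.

Qpa26II sites (ATATAT) start at positions 96, 107.
Qpa26II cuts after the first base of each site, so after positions 96, 107.
PvuII sites (CAGCTG) start at positions 73, 130.
PvuII cuts after base 3 of each site, so after positions 75, 132.
Combined cut positions: 75, 96, 107, 132.
Linear molecule, 4 cuts → 5 fragments:
  1–75 → 75 bp
  76–96 → 21 bp
  97–107 → 11 bp
  108–132 → 25 bp
  133–146 → 14 bp
Sorted largest to smallest: 75, 25, 21, 14, 11 bp.

75, 25, 21, 14, 11 bp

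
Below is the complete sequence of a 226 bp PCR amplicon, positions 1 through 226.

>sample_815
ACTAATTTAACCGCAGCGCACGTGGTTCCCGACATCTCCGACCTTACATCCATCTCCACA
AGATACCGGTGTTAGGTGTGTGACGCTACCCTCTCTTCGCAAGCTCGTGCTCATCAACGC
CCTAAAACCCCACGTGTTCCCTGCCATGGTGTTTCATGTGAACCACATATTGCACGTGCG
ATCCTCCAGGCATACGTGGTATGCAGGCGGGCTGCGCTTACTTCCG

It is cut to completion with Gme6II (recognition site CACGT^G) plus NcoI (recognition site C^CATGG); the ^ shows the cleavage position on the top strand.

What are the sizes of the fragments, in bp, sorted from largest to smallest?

112, 49, 33, 23, 9 bp

Gme6II sites (CACGTG) start at positions 19, 131, 173.
Gme6II cuts after base 5 of each site (before the last base), so after positions 23, 135, 177.
The NcoI site (CCATGG) starts at position 144.
NcoI cuts after the first base of each site, so after position 144.
Combined cut positions: 23, 135, 144, 177.
Linear molecule, 4 cuts → 5 fragments:
  1–23 → 23 bp
  24–135 → 112 bp
  136–144 → 9 bp
  145–177 → 33 bp
  178–226 → 49 bp
Sorted largest to smallest: 112, 49, 33, 23, 9 bp.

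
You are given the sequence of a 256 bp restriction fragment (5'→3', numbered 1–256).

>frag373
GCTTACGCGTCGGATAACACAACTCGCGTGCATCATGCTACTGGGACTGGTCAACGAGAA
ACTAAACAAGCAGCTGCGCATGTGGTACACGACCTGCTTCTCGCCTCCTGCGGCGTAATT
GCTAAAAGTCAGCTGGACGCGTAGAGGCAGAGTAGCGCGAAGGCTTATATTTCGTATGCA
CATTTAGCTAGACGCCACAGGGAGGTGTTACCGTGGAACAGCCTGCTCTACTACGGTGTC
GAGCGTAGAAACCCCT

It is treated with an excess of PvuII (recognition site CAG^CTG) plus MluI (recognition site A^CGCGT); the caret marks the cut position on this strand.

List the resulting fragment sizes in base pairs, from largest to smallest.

PvuII sites (CAGCTG) start at positions 71, 130.
PvuII cuts after base 3 of each site, so after positions 73, 132.
MluI sites (ACGCGT) start at positions 5, 137.
MluI cuts after the first base of each site, so after positions 5, 137.
Combined cut positions: 5, 73, 132, 137.
Linear molecule, 4 cuts → 5 fragments:
  1–5 → 5 bp
  6–73 → 68 bp
  74–132 → 59 bp
  133–137 → 5 bp
  138–256 → 119 bp
Sorted largest to smallest: 119, 68, 59, 5, 5 bp.

119, 68, 59, 5, 5 bp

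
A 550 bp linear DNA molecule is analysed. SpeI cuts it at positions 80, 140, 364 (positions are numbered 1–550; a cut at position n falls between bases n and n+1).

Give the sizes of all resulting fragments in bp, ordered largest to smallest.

Linear molecule, 3 cuts → 4 fragments:
  80 − 0 = 80 bp
  140 − 80 = 60 bp
  364 − 140 = 224 bp
  550 − 364 = 186 bp
Sorted largest to smallest: 224, 186, 80, 60 bp.

224, 186, 80, 60 bp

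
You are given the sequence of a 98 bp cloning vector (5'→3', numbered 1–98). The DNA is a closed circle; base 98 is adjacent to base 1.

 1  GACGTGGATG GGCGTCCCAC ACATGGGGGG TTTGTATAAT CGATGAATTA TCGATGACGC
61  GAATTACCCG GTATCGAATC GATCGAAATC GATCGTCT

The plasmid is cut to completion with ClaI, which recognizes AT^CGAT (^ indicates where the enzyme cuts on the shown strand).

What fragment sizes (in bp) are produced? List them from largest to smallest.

49, 28, 11, 10 bp

ClaI sites (ATCGAT) start at positions 39, 50, 78, 88.
ClaI cuts after base 2 of each site, so after positions 40, 51, 79, 89.
Circular molecule, 4 cuts → 4 fragments:
  41–51 → 11 bp
  52–79 → 28 bp
  80–89 → 10 bp
  90–98 then 1–40 → 9 + 40 = 49 bp
Sorted largest to smallest: 49, 28, 11, 10 bp.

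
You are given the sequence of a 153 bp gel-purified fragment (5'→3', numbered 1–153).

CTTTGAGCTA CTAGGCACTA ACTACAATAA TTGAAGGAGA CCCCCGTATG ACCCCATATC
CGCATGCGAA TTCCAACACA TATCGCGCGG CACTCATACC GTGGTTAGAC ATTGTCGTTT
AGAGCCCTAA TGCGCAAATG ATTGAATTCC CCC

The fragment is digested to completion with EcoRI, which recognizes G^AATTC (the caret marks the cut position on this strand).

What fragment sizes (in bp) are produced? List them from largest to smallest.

76, 68, 9 bp

EcoRI sites (GAATTC) start at positions 68, 144.
EcoRI cuts after the first base of each site, so after positions 68, 144.
Linear molecule, 2 cuts → 3 fragments:
  1–68 → 68 bp
  69–144 → 76 bp
  145–153 → 9 bp
Sorted largest to smallest: 76, 68, 9 bp.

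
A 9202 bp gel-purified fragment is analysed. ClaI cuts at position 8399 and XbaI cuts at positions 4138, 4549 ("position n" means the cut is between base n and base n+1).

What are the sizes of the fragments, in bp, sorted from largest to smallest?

Combined cut positions (sorted): 4138, 4549, 8399.
Linear molecule, 3 cuts → 4 fragments:
  4138 − 0 = 4138 bp
  4549 − 4138 = 411 bp
  8399 − 4549 = 3850 bp
  9202 − 8399 = 803 bp
Sorted largest to smallest: 4138, 3850, 803, 411 bp.

4138, 3850, 803, 411 bp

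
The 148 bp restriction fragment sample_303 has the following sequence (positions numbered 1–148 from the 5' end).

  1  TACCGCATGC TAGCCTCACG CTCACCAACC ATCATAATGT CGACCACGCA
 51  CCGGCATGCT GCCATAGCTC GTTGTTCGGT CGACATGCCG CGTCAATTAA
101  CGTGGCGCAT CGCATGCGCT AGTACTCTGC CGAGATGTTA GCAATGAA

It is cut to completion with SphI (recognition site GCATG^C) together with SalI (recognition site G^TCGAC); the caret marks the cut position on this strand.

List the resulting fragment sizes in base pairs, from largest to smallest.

SphI sites (GCATGC) start at positions 5, 54, 112.
SphI cuts after base 5 of each site (before the last base), so after positions 9, 58, 116.
SalI sites (GTCGAC) start at positions 39, 79.
SalI cuts after the first base of each site, so after positions 39, 79.
Combined cut positions: 9, 39, 58, 79, 116.
Linear molecule, 5 cuts → 6 fragments:
  1–9 → 9 bp
  10–39 → 30 bp
  40–58 → 19 bp
  59–79 → 21 bp
  80–116 → 37 bp
  117–148 → 32 bp
Sorted largest to smallest: 37, 32, 30, 21, 19, 9 bp.

37, 32, 30, 21, 19, 9 bp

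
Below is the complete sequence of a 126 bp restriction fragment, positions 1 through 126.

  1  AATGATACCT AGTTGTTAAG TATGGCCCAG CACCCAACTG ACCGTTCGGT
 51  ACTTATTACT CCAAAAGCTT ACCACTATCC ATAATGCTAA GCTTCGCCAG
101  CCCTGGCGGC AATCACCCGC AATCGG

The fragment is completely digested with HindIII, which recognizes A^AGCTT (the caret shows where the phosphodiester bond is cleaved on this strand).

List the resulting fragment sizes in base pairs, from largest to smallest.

HindIII sites (AAGCTT) start at positions 65, 89.
HindIII cuts after the first base of each site, so after positions 65, 89.
Linear molecule, 2 cuts → 3 fragments:
  1–65 → 65 bp
  66–89 → 24 bp
  90–126 → 37 bp
Sorted largest to smallest: 65, 37, 24 bp.

65, 37, 24 bp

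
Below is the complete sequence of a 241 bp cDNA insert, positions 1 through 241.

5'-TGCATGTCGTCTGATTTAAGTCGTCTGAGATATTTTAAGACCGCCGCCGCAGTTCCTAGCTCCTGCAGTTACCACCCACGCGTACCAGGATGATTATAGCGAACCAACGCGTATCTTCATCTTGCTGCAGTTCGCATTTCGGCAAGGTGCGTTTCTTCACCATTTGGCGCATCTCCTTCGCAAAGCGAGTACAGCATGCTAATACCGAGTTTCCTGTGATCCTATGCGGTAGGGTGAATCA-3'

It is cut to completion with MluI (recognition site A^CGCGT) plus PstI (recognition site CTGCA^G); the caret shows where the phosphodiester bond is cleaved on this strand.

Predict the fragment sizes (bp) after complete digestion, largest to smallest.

112, 67, 29, 22, 11 bp

MluI sites (ACGCGT) start at positions 78, 107.
MluI cuts after the first base of each site, so after positions 78, 107.
PstI sites (CTGCAG) start at positions 63, 125.
PstI cuts after base 5 of each site (before the last base), so after positions 67, 129.
Combined cut positions: 67, 78, 107, 129.
Linear molecule, 4 cuts → 5 fragments:
  1–67 → 67 bp
  68–78 → 11 bp
  79–107 → 29 bp
  108–129 → 22 bp
  130–241 → 112 bp
Sorted largest to smallest: 112, 67, 29, 22, 11 bp.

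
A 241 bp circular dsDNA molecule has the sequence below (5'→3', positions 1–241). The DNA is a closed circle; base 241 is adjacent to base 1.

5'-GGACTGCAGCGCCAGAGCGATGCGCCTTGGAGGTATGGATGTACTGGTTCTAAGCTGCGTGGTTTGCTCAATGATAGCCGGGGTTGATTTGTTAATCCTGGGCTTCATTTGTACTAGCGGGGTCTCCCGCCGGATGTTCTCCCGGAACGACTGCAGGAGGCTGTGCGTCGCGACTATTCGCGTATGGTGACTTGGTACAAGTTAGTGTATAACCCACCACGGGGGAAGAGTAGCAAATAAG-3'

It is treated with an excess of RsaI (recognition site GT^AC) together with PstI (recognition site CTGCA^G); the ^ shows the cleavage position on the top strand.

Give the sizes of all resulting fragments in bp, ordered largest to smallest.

70, 53, 43, 41, 34 bp

RsaI sites (GTAC) start at positions 41, 111, 195.
RsaI cuts after base 2 of each site, so after positions 42, 112, 196.
PstI sites (CTGCAG) start at positions 4, 151.
PstI cuts after base 5 of each site (before the last base), so after positions 8, 155.
Combined cut positions: 8, 42, 112, 155, 196.
Circular molecule, 5 cuts → 5 fragments:
  9–42 → 34 bp
  43–112 → 70 bp
  113–155 → 43 bp
  156–196 → 41 bp
  197–241 then 1–8 → 45 + 8 = 53 bp
Sorted largest to smallest: 70, 53, 43, 41, 34 bp.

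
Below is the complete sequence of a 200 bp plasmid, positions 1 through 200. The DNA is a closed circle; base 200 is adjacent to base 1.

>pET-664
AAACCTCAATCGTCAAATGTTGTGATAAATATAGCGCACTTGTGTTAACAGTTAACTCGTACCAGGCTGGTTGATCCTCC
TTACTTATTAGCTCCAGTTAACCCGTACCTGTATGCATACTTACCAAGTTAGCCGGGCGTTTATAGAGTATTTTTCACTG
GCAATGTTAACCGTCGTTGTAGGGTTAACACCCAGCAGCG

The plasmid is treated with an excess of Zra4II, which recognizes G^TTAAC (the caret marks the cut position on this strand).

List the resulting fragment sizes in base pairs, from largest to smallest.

Zra4II sites (GTTAAC) start at positions 44, 51, 97, 166, 184.
Zra4II cuts after the first base of each site, so after positions 44, 51, 97, 166, 184.
Circular molecule, 5 cuts → 5 fragments:
  45–51 → 7 bp
  52–97 → 46 bp
  98–166 → 69 bp
  167–184 → 18 bp
  185–200 then 1–44 → 16 + 44 = 60 bp
Sorted largest to smallest: 69, 60, 46, 18, 7 bp.

69, 60, 46, 18, 7 bp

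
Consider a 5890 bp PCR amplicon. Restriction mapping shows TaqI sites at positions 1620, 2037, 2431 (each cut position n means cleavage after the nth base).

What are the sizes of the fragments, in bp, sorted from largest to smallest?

Linear molecule, 3 cuts → 4 fragments:
  1620 − 0 = 1620 bp
  2037 − 1620 = 417 bp
  2431 − 2037 = 394 bp
  5890 − 2431 = 3459 bp
Sorted largest to smallest: 3459, 1620, 417, 394 bp.

3459, 1620, 417, 394 bp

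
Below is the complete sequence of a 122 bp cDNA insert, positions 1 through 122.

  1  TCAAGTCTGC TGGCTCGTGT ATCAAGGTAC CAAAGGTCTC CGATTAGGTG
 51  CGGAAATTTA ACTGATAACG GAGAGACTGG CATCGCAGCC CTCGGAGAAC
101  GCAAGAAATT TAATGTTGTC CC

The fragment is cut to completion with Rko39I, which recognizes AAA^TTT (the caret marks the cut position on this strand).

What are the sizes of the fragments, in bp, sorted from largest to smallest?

Rko39I sites (AAATTT) start at positions 54, 106.
Rko39I cuts after base 3 of each site, so after positions 56, 108.
Linear molecule, 2 cuts → 3 fragments:
  1–56 → 56 bp
  57–108 → 52 bp
  109–122 → 14 bp
Sorted largest to smallest: 56, 52, 14 bp.

56, 52, 14 bp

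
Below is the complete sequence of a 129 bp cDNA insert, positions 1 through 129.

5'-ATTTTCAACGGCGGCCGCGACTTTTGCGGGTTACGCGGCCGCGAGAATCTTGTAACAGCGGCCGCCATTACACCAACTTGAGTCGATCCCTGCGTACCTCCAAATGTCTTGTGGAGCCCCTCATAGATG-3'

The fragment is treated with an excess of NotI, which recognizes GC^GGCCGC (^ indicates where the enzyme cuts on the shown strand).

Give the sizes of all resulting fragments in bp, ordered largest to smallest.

70, 24, 23, 12 bp

NotI sites (GCGGCCGC) start at positions 11, 35, 58.
NotI cuts after base 2 of each site, so after positions 12, 36, 59.
Linear molecule, 3 cuts → 4 fragments:
  1–12 → 12 bp
  13–36 → 24 bp
  37–59 → 23 bp
  60–129 → 70 bp
Sorted largest to smallest: 70, 24, 23, 12 bp.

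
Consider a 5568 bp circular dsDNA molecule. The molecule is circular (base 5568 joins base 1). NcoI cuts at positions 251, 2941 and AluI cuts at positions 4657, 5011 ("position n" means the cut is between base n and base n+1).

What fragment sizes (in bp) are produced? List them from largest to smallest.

Combined cut positions (sorted): 251, 2941, 4657, 5011.
Circular molecule, 4 cuts → 4 fragments:
  2941 − 251 = 2690 bp
  4657 − 2941 = 1716 bp
  5011 − 4657 = 354 bp
  wrap: 5568 − 5011 + 251 = 808 bp
Sorted largest to smallest: 2690, 1716, 808, 354 bp.

2690, 1716, 808, 354 bp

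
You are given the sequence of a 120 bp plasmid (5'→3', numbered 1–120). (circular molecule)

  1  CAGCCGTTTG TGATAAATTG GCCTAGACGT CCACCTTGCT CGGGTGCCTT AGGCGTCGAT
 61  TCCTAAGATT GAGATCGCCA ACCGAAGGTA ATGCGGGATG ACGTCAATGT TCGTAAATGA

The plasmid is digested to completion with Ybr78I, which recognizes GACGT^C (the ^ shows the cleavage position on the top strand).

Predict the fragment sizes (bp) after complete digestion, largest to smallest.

74, 46 bp

Ybr78I sites (GACGTC) start at positions 26, 100.
Ybr78I cuts after base 5 of each site (before the last base), so after positions 30, 104.
Circular molecule, 2 cuts → 2 fragments:
  31–104 → 74 bp
  105–120 then 1–30 → 16 + 30 = 46 bp
Sorted largest to smallest: 74, 46 bp.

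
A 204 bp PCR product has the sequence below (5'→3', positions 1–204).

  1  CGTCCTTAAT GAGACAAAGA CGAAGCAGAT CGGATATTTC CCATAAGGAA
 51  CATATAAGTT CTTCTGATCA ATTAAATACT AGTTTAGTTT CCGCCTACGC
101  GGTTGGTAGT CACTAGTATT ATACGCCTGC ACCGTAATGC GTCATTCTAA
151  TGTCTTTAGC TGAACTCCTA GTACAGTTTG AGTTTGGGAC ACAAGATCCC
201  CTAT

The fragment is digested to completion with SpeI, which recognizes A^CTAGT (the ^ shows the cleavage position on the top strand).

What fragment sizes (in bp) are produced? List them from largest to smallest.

SpeI sites (ACTAGT) start at positions 78, 112.
SpeI cuts after the first base of each site, so after positions 78, 112.
Linear molecule, 2 cuts → 3 fragments:
  1–78 → 78 bp
  79–112 → 34 bp
  113–204 → 92 bp
Sorted largest to smallest: 92, 78, 34 bp.

92, 78, 34 bp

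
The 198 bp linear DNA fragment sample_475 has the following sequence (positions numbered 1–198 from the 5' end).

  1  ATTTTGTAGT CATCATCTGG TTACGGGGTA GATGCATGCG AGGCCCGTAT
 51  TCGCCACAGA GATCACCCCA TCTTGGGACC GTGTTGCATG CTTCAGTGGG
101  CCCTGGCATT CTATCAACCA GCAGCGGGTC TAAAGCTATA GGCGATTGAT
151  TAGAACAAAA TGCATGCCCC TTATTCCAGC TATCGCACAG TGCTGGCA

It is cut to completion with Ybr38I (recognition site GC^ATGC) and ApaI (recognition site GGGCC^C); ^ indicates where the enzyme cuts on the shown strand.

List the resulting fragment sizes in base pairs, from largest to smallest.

61, 52, 35, 35, 15 bp

Ybr38I sites (GCATGC) start at positions 34, 86, 162.
Ybr38I cuts after base 2 of each site, so after positions 35, 87, 163.
The ApaI site (GGGCCC) starts at position 98.
ApaI cuts after base 5 of each site (before the last base), so after position 102.
Combined cut positions: 35, 87, 102, 163.
Linear molecule, 4 cuts → 5 fragments:
  1–35 → 35 bp
  36–87 → 52 bp
  88–102 → 15 bp
  103–163 → 61 bp
  164–198 → 35 bp
Sorted largest to smallest: 61, 52, 35, 35, 15 bp.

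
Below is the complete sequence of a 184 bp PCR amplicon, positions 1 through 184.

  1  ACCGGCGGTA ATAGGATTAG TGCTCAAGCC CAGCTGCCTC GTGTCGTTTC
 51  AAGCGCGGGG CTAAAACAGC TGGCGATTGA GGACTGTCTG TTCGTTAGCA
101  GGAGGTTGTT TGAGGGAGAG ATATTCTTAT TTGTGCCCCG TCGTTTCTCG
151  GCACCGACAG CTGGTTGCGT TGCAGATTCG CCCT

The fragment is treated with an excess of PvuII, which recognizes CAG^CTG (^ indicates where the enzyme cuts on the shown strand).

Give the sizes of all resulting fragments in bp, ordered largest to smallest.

91, 36, 33, 24 bp

PvuII sites (CAGCTG) start at positions 31, 67, 158.
PvuII cuts after base 3 of each site, so after positions 33, 69, 160.
Linear molecule, 3 cuts → 4 fragments:
  1–33 → 33 bp
  34–69 → 36 bp
  70–160 → 91 bp
  161–184 → 24 bp
Sorted largest to smallest: 91, 36, 33, 24 bp.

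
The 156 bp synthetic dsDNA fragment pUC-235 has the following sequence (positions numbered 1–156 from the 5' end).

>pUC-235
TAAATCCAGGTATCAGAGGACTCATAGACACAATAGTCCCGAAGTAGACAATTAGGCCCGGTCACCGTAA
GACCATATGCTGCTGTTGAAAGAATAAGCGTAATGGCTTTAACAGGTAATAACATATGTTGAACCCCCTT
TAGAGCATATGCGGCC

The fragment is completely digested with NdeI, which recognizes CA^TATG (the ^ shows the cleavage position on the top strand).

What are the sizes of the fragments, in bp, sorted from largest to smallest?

75, 49, 23, 9 bp

NdeI sites (CATATG) start at positions 74, 123, 146.
NdeI cuts after base 2 of each site, so after positions 75, 124, 147.
Linear molecule, 3 cuts → 4 fragments:
  1–75 → 75 bp
  76–124 → 49 bp
  125–147 → 23 bp
  148–156 → 9 bp
Sorted largest to smallest: 75, 49, 23, 9 bp.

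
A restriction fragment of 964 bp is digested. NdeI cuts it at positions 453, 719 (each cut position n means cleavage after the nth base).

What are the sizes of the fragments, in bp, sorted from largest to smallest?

Linear molecule, 2 cuts → 3 fragments:
  453 − 0 = 453 bp
  719 − 453 = 266 bp
  964 − 719 = 245 bp
Sorted largest to smallest: 453, 266, 245 bp.

453, 266, 245 bp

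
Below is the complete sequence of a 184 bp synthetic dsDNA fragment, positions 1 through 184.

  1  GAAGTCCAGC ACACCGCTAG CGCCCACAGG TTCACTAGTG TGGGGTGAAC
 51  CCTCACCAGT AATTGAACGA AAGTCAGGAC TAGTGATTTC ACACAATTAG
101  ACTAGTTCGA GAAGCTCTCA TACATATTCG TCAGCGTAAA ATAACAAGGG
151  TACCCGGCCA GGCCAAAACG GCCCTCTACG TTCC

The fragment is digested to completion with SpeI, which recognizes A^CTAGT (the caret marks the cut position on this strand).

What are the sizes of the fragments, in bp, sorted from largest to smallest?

83, 45, 34, 22 bp

SpeI sites (ACTAGT) start at positions 34, 79, 101.
SpeI cuts after the first base of each site, so after positions 34, 79, 101.
Linear molecule, 3 cuts → 4 fragments:
  1–34 → 34 bp
  35–79 → 45 bp
  80–101 → 22 bp
  102–184 → 83 bp
Sorted largest to smallest: 83, 45, 34, 22 bp.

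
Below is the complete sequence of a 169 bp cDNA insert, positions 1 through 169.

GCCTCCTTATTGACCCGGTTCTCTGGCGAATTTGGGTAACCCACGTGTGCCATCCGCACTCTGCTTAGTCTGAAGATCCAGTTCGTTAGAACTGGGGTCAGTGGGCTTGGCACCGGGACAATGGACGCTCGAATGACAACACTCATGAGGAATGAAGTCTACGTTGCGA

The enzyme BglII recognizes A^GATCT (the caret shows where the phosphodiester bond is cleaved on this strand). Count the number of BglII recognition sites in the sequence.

No occurrence of AGATCT is present in the sequence.
BglII does not cut: 0 sites.

0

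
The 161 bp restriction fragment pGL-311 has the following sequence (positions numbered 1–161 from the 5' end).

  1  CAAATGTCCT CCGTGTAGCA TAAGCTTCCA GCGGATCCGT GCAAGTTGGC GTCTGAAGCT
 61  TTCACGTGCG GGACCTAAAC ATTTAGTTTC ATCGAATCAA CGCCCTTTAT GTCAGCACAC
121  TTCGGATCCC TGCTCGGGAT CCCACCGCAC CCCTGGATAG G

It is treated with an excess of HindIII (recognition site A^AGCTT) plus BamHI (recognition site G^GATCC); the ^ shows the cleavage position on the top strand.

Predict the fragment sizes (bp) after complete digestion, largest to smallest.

HindIII sites (AAGCTT) start at positions 22, 56.
HindIII cuts after the first base of each site, so after positions 22, 56.
BamHI sites (GGATCC) start at positions 33, 124, 137.
BamHI cuts after the first base of each site, so after positions 33, 124, 137.
Combined cut positions: 22, 33, 56, 124, 137.
Linear molecule, 5 cuts → 6 fragments:
  1–22 → 22 bp
  23–33 → 11 bp
  34–56 → 23 bp
  57–124 → 68 bp
  125–137 → 13 bp
  138–161 → 24 bp
Sorted largest to smallest: 68, 24, 23, 22, 13, 11 bp.

68, 24, 23, 22, 13, 11 bp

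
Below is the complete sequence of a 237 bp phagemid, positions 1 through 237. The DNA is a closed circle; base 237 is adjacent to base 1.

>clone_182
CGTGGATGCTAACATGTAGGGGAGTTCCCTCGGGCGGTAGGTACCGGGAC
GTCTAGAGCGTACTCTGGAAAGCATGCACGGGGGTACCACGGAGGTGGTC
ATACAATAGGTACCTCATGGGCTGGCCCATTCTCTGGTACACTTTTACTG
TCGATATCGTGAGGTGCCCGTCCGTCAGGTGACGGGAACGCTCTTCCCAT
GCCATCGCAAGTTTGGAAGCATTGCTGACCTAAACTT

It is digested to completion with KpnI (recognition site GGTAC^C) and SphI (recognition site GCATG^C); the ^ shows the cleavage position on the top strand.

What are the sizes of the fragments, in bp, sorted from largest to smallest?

KpnI sites (GGTACC) start at positions 40, 83, 109.
KpnI cuts after base 5 of each site (before the last base), so after positions 44, 87, 113.
The SphI site (GCATGC) starts at position 72.
SphI cuts after base 5 of each site (before the last base), so after position 76.
Combined cut positions: 44, 76, 87, 113.
Circular molecule, 4 cuts → 4 fragments:
  45–76 → 32 bp
  77–87 → 11 bp
  88–113 → 26 bp
  114–237 then 1–44 → 124 + 44 = 168 bp
Sorted largest to smallest: 168, 32, 26, 11 bp.

168, 32, 26, 11 bp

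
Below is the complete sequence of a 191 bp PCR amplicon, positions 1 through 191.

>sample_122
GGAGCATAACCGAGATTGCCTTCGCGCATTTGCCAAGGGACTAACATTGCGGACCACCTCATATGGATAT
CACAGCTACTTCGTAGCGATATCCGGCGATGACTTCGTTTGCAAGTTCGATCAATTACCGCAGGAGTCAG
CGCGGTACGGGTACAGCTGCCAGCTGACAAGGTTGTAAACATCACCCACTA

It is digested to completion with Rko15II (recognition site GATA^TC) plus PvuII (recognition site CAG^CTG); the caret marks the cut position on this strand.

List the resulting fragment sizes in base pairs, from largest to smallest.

69, 65, 28, 22, 7 bp

Rko15II sites (GATATC) start at positions 66, 88.
Rko15II cuts after base 4 of each site, so after positions 69, 91.
PvuII sites (CAGCTG) start at positions 154, 161.
PvuII cuts after base 3 of each site, so after positions 156, 163.
Combined cut positions: 69, 91, 156, 163.
Linear molecule, 4 cuts → 5 fragments:
  1–69 → 69 bp
  70–91 → 22 bp
  92–156 → 65 bp
  157–163 → 7 bp
  164–191 → 28 bp
Sorted largest to smallest: 69, 65, 28, 22, 7 bp.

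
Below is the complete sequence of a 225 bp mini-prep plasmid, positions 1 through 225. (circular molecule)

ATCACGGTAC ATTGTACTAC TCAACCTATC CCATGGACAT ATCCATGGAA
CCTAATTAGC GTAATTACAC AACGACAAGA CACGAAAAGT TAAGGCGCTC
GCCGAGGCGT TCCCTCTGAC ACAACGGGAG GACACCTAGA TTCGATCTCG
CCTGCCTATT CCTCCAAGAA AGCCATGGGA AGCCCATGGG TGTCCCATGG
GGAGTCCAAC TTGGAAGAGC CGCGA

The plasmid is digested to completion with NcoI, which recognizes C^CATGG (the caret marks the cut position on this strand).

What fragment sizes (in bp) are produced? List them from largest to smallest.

130, 61, 12, 11, 11 bp

NcoI sites (CCATGG) start at positions 31, 43, 173, 184, 195.
NcoI cuts after the first base of each site, so after positions 31, 43, 173, 184, 195.
Circular molecule, 5 cuts → 5 fragments:
  32–43 → 12 bp
  44–173 → 130 bp
  174–184 → 11 bp
  185–195 → 11 bp
  196–225 then 1–31 → 30 + 31 = 61 bp
Sorted largest to smallest: 130, 61, 12, 11, 11 bp.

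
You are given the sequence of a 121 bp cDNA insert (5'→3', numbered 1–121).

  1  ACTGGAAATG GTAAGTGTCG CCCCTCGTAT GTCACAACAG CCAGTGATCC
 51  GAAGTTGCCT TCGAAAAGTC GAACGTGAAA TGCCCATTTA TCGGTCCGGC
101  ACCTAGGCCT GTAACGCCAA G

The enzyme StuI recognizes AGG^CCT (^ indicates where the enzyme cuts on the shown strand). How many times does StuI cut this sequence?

1

AGGCCT occurs starting at position 105.
StuI cuts at 1 site.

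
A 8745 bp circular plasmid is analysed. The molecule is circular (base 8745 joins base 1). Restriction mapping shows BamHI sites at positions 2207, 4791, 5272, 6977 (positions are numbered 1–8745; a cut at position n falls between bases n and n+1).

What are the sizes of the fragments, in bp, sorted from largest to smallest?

Circular molecule, 4 cuts → 4 fragments:
  4791 − 2207 = 2584 bp
  5272 − 4791 = 481 bp
  6977 − 5272 = 1705 bp
  wrap: 8745 − 6977 + 2207 = 3975 bp
Sorted largest to smallest: 3975, 2584, 1705, 481 bp.

3975, 2584, 1705, 481 bp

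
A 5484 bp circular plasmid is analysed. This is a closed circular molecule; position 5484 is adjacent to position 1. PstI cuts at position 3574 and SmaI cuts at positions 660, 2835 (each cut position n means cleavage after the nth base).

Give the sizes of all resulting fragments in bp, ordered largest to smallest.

2570, 2175, 739 bp

Combined cut positions (sorted): 660, 2835, 3574.
Circular molecule, 3 cuts → 3 fragments:
  2835 − 660 = 2175 bp
  3574 − 2835 = 739 bp
  wrap: 5484 − 3574 + 660 = 2570 bp
Sorted largest to smallest: 2570, 2175, 739 bp.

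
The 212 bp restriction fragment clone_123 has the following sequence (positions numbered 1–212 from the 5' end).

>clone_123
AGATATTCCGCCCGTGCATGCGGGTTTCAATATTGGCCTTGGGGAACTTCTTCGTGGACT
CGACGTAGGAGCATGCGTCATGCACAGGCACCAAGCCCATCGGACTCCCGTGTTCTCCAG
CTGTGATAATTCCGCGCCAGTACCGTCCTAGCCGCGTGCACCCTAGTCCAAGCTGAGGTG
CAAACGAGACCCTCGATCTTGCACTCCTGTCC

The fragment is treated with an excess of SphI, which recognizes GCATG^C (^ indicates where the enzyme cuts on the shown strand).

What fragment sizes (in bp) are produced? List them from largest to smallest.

SphI sites (GCATGC) start at positions 16, 71.
SphI cuts after base 5 of each site (before the last base), so after positions 20, 75.
Linear molecule, 2 cuts → 3 fragments:
  1–20 → 20 bp
  21–75 → 55 bp
  76–212 → 137 bp
Sorted largest to smallest: 137, 55, 20 bp.

137, 55, 20 bp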